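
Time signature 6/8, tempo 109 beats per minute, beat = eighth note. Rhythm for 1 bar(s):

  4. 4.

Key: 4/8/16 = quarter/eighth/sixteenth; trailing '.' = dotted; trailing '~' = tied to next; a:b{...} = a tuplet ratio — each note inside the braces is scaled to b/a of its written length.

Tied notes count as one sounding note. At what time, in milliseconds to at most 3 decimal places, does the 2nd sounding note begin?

note 2 onset = 3b = 1651.376ms

1. 0.0ms @ 0 + 1651.376ms (3)
2. 1651.376ms @ 3 + 1651.376ms (3)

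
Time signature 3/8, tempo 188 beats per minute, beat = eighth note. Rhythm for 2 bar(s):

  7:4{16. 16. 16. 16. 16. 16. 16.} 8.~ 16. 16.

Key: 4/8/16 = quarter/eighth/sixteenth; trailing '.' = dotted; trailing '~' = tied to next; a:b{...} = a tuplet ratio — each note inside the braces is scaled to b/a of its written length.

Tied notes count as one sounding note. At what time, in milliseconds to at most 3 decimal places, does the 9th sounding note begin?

note 9 onset = 21/4b = 1675.532ms

1. 0.0ms @ 0 + 136.778ms (3/7)
2. 136.778ms @ 3/7 + 136.778ms (3/7)
3. 273.556ms @ 6/7 + 136.778ms (3/7)
4. 410.334ms @ 9/7 + 136.778ms (3/7)
5. 547.112ms @ 12/7 + 136.778ms (3/7)
6. 683.891ms @ 15/7 + 136.778ms (3/7)
7. 820.669ms @ 18/7 + 136.778ms (3/7)
8. 957.447ms @ 3 + 718.085ms (9/4)
9. 1675.532ms @ 21/4 + 239.362ms (3/4)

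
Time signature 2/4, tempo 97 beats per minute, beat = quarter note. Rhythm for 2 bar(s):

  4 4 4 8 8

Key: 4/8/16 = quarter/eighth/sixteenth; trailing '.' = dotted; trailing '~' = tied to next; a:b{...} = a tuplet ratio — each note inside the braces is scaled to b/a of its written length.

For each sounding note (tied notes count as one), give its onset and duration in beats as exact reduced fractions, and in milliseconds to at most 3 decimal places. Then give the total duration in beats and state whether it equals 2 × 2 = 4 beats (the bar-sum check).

1) 0.0ms=0b +618.557ms=1b
2) 618.557ms=1b +618.557ms=1b
3) 1237.113ms=2b +618.557ms=1b
4) 1855.67ms=3b +309.278ms=1/2b
5) 2164.948ms=7/2b +309.278ms=1/2b
Σ=4b of 4 (97bpm 2/4) — PASS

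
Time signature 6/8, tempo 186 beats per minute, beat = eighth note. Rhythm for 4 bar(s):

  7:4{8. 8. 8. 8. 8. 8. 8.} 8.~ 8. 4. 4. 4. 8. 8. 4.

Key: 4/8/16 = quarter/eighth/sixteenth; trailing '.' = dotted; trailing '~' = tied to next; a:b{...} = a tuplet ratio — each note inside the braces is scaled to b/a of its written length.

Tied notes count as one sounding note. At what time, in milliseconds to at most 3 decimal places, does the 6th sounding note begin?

note 6 onset = 30/7b = 1382.488ms

1. 0.0ms @ 0 + 276.498ms (6/7)
2. 276.498ms @ 6/7 + 276.498ms (6/7)
3. 552.995ms @ 12/7 + 276.498ms (6/7)
4. 829.493ms @ 18/7 + 276.498ms (6/7)
5. 1105.991ms @ 24/7 + 276.498ms (6/7)
6. 1382.488ms @ 30/7 + 276.498ms (6/7)
7. 1658.986ms @ 36/7 + 276.498ms (6/7)
8. 1935.484ms @ 6 + 967.742ms (3)
9. 2903.226ms @ 9 + 967.742ms (3)
10. 3870.968ms @ 12 + 967.742ms (3)
11. 4838.71ms @ 15 + 967.742ms (3)
12. 5806.452ms @ 18 + 483.871ms (3/2)
13. 6290.323ms @ 39/2 + 483.871ms (3/2)
14. 6774.194ms @ 21 + 967.742ms (3)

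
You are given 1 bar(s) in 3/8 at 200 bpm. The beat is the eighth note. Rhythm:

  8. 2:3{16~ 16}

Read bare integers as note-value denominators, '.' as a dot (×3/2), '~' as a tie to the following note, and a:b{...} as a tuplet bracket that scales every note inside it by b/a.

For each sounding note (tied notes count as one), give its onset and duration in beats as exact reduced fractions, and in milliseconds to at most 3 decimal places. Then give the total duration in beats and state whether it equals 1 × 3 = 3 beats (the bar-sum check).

1) 0.0ms=0b +450.0ms=3/2b
2) 450.0ms=3/2b +450.0ms=3/2b
Σ=3b of 3 (200bpm 3/8) — PASS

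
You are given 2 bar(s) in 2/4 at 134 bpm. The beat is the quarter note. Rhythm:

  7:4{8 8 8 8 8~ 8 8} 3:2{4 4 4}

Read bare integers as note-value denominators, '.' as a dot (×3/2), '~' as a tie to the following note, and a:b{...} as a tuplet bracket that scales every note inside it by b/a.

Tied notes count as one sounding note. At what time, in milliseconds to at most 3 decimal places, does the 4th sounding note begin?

1. 0.0ms @ 0 + 127.932ms (2/7)
2. 127.932ms @ 2/7 + 127.932ms (2/7)
3. 255.864ms @ 4/7 + 127.932ms (2/7)
4. 383.795ms @ 6/7 + 127.932ms (2/7)
5. 511.727ms @ 8/7 + 255.864ms (4/7)
6. 767.591ms @ 12/7 + 127.932ms (2/7)
7. 895.522ms @ 2 + 298.507ms (2/3)
8. 1194.03ms @ 8/3 + 298.507ms (2/3)
9. 1492.537ms @ 10/3 + 298.507ms (2/3)

note 4 onset = 6/7b = 383.795ms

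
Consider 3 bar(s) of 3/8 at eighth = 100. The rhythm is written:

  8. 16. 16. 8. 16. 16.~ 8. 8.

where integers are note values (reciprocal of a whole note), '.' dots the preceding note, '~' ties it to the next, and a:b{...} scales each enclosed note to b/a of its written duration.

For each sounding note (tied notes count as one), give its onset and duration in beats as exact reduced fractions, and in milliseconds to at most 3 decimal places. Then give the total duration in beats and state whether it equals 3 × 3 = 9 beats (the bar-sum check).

1) 0.0ms=0b +900.0ms=3/2b
2) 900.0ms=3/2b +450.0ms=3/4b
3) 1350.0ms=9/4b +450.0ms=3/4b
4) 1800.0ms=3b +900.0ms=3/2b
5) 2700.0ms=9/2b +450.0ms=3/4b
6) 3150.0ms=21/4b +1350.0ms=9/4b
7) 4500.0ms=15/2b +900.0ms=3/2b
Σ=9b of 9 (100bpm 3/8) — PASS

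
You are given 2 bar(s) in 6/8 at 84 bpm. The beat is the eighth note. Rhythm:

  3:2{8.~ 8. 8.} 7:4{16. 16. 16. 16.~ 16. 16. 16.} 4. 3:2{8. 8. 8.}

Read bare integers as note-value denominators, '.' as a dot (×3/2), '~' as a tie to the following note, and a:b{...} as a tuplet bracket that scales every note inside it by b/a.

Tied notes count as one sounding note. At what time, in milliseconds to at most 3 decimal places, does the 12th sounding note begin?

1. 0.0ms @ 0 + 1428.571ms (2)
2. 1428.571ms @ 2 + 714.286ms (1)
3. 2142.857ms @ 3 + 306.122ms (3/7)
4. 2448.98ms @ 24/7 + 306.122ms (3/7)
5. 2755.102ms @ 27/7 + 306.122ms (3/7)
6. 3061.224ms @ 30/7 + 612.245ms (6/7)
7. 3673.469ms @ 36/7 + 306.122ms (3/7)
8. 3979.592ms @ 39/7 + 306.122ms (3/7)
9. 4285.714ms @ 6 + 2142.857ms (3)
10. 6428.571ms @ 9 + 714.286ms (1)
11. 7142.857ms @ 10 + 714.286ms (1)
12. 7857.143ms @ 11 + 714.286ms (1)

note 12 onset = 11b = 7857.143ms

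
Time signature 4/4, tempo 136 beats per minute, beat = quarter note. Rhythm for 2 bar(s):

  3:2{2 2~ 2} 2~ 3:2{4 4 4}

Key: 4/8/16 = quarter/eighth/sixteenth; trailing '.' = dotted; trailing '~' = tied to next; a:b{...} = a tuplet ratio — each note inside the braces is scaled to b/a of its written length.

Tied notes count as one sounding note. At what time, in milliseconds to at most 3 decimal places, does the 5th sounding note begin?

1. 0.0ms @ 0 + 588.235ms (4/3)
2. 588.235ms @ 4/3 + 1176.471ms (8/3)
3. 1764.706ms @ 4 + 1176.471ms (8/3)
4. 2941.176ms @ 20/3 + 294.118ms (2/3)
5. 3235.294ms @ 22/3 + 294.118ms (2/3)

note 5 onset = 22/3b = 3235.294ms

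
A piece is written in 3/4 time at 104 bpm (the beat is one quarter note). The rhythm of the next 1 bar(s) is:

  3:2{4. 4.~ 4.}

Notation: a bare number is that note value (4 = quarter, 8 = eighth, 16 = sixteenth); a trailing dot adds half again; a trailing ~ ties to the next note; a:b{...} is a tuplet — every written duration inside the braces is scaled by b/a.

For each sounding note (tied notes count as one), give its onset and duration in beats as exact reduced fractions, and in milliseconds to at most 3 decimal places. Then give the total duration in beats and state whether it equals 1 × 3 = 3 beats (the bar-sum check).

1) 0.0ms=0b +576.923ms=1b
2) 576.923ms=1b +1153.846ms=2b
Σ=3b of 3 (104bpm 3/4) — PASS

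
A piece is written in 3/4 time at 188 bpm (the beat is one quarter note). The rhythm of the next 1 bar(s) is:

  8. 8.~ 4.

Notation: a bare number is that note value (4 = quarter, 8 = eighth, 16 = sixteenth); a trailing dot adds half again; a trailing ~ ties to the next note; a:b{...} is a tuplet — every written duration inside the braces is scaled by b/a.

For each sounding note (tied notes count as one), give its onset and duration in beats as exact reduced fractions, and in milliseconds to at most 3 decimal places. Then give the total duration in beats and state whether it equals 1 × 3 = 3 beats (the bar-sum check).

1) 0.0ms=0b +239.362ms=3/4b
2) 239.362ms=3/4b +718.085ms=9/4b
Σ=3b of 3 (188bpm 3/4) — PASS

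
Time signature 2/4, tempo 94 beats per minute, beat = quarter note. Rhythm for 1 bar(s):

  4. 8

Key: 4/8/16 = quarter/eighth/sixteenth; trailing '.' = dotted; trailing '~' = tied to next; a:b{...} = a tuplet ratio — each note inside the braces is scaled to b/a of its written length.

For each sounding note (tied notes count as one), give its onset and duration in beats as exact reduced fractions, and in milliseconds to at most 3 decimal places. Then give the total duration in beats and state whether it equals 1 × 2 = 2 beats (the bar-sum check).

1) 0.0ms=0b +957.447ms=3/2b
2) 957.447ms=3/2b +319.149ms=1/2b
Σ=2b of 2 (94bpm 2/4) — PASS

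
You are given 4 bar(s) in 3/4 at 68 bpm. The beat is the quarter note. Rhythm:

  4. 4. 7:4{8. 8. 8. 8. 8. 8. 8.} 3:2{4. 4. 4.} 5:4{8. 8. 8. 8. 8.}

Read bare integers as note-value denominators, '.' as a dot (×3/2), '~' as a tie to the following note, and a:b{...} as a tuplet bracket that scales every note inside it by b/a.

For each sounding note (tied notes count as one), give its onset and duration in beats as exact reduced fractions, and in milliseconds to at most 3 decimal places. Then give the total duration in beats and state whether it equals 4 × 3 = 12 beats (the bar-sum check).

1) 0.0ms=0b +1323.529ms=3/2b
2) 1323.529ms=3/2b +1323.529ms=3/2b
3) 2647.059ms=3b +378.151ms=3/7b
4) 3025.21ms=24/7b +378.151ms=3/7b
5) 3403.361ms=27/7b +378.151ms=3/7b
6) 3781.513ms=30/7b +378.151ms=3/7b
7) 4159.664ms=33/7b +378.151ms=3/7b
8) 4537.815ms=36/7b +378.151ms=3/7b
9) 4915.966ms=39/7b +378.151ms=3/7b
10) 5294.118ms=6b +882.353ms=1b
11) 6176.471ms=7b +882.353ms=1b
12) 7058.824ms=8b +882.353ms=1b
13) 7941.176ms=9b +529.412ms=3/5b
14) 8470.588ms=48/5b +529.412ms=3/5b
15) 9000.0ms=51/5b +529.412ms=3/5b
16) 9529.412ms=54/5b +529.412ms=3/5b
17) 10058.824ms=57/5b +529.412ms=3/5b
Σ=12b of 12 (68bpm 3/4) — PASS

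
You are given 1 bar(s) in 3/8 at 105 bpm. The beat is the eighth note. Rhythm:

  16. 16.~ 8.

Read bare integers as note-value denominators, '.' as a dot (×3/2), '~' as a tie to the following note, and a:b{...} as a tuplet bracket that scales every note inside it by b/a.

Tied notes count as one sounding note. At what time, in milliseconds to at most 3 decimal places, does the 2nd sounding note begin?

1. 0.0ms @ 0 + 428.571ms (3/4)
2. 428.571ms @ 3/4 + 1285.714ms (9/4)

note 2 onset = 3/4b = 428.571ms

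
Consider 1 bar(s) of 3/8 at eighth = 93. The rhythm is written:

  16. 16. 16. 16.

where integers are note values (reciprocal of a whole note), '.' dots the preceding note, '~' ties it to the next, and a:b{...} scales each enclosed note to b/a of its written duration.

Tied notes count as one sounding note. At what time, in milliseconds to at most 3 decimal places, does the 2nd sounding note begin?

note 2 onset = 3/4b = 483.871ms

1. 0.0ms @ 0 + 483.871ms (3/4)
2. 483.871ms @ 3/4 + 483.871ms (3/4)
3. 967.742ms @ 3/2 + 483.871ms (3/4)
4. 1451.613ms @ 9/4 + 483.871ms (3/4)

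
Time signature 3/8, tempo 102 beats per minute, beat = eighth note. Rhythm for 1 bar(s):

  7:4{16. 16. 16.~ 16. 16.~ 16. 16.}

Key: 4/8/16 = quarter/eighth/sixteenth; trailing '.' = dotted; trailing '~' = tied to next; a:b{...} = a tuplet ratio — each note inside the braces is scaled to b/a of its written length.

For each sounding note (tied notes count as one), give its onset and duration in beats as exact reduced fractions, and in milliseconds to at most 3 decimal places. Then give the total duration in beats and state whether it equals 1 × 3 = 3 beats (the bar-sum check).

1) 0.0ms=0b +252.101ms=3/7b
2) 252.101ms=3/7b +252.101ms=3/7b
3) 504.202ms=6/7b +504.202ms=6/7b
4) 1008.403ms=12/7b +504.202ms=6/7b
5) 1512.605ms=18/7b +252.101ms=3/7b
Σ=3b of 3 (102bpm 3/8) — PASS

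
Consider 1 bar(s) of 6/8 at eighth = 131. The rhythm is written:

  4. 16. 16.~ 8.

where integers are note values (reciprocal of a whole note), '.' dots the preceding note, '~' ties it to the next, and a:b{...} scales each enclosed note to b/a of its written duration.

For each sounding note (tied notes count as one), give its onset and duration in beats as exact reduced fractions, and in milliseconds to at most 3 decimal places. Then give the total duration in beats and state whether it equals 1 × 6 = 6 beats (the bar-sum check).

1) 0.0ms=0b +1374.046ms=3b
2) 1374.046ms=3b +343.511ms=3/4b
3) 1717.557ms=15/4b +1030.534ms=9/4b
Σ=6b of 6 (131bpm 6/8) — PASS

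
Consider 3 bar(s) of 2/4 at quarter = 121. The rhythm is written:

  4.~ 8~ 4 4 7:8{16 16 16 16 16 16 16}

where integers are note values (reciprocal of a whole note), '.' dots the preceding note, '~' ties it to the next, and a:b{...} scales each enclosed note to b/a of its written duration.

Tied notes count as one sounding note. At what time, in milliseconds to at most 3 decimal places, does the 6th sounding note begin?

note 6 onset = 34/7b = 2408.501ms

1. 0.0ms @ 0 + 1487.603ms (3)
2. 1487.603ms @ 3 + 495.868ms (1)
3. 1983.471ms @ 4 + 141.677ms (2/7)
4. 2125.148ms @ 30/7 + 141.677ms (2/7)
5. 2266.824ms @ 32/7 + 141.677ms (2/7)
6. 2408.501ms @ 34/7 + 141.677ms (2/7)
7. 2550.177ms @ 36/7 + 141.677ms (2/7)
8. 2691.854ms @ 38/7 + 141.677ms (2/7)
9. 2833.53ms @ 40/7 + 141.677ms (2/7)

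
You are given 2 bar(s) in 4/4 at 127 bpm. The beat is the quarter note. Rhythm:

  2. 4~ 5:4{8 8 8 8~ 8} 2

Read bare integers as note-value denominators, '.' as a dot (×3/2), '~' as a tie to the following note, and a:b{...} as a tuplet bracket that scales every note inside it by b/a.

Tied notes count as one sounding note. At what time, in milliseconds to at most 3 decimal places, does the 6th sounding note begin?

1. 0.0ms @ 0 + 1417.323ms (3)
2. 1417.323ms @ 3 + 661.417ms (7/5)
3. 2078.74ms @ 22/5 + 188.976ms (2/5)
4. 2267.717ms @ 24/5 + 188.976ms (2/5)
5. 2456.693ms @ 26/5 + 377.953ms (4/5)
6. 2834.646ms @ 6 + 944.882ms (2)

note 6 onset = 6b = 2834.646ms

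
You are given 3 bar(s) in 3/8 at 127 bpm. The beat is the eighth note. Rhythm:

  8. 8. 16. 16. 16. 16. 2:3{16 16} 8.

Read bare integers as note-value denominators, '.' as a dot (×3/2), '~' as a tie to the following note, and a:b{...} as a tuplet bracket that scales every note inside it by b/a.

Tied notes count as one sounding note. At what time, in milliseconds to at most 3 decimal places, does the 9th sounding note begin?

note 9 onset = 15/2b = 3543.307ms

1. 0.0ms @ 0 + 708.661ms (3/2)
2. 708.661ms @ 3/2 + 708.661ms (3/2)
3. 1417.323ms @ 3 + 354.331ms (3/4)
4. 1771.654ms @ 15/4 + 354.331ms (3/4)
5. 2125.984ms @ 9/2 + 354.331ms (3/4)
6. 2480.315ms @ 21/4 + 354.331ms (3/4)
7. 2834.646ms @ 6 + 354.331ms (3/4)
8. 3188.976ms @ 27/4 + 354.331ms (3/4)
9. 3543.307ms @ 15/2 + 708.661ms (3/2)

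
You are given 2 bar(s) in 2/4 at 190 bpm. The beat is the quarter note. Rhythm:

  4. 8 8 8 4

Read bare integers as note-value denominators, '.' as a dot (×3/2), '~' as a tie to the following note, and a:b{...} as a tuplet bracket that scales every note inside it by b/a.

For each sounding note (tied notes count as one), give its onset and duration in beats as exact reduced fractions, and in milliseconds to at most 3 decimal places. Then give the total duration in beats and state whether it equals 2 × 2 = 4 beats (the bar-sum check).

1) 0.0ms=0b +473.684ms=3/2b
2) 473.684ms=3/2b +157.895ms=1/2b
3) 631.579ms=2b +157.895ms=1/2b
4) 789.474ms=5/2b +157.895ms=1/2b
5) 947.368ms=3b +315.789ms=1b
Σ=4b of 4 (190bpm 2/4) — PASS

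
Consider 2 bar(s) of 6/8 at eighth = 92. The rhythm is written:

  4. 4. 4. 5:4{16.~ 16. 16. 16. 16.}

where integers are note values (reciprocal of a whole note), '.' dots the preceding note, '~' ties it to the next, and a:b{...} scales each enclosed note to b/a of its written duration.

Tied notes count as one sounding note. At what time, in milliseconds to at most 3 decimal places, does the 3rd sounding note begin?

note 3 onset = 6b = 3913.043ms

1. 0.0ms @ 0 + 1956.522ms (3)
2. 1956.522ms @ 3 + 1956.522ms (3)
3. 3913.043ms @ 6 + 1956.522ms (3)
4. 5869.565ms @ 9 + 782.609ms (6/5)
5. 6652.174ms @ 51/5 + 391.304ms (3/5)
6. 7043.478ms @ 54/5 + 391.304ms (3/5)
7. 7434.783ms @ 57/5 + 391.304ms (3/5)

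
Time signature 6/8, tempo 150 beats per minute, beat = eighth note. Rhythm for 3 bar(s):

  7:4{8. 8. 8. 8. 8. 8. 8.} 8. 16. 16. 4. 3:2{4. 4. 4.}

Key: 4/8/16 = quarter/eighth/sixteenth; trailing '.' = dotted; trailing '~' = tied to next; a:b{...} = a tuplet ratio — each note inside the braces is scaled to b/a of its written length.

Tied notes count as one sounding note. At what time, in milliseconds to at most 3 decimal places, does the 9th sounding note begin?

1. 0.0ms @ 0 + 342.857ms (6/7)
2. 342.857ms @ 6/7 + 342.857ms (6/7)
3. 685.714ms @ 12/7 + 342.857ms (6/7)
4. 1028.571ms @ 18/7 + 342.857ms (6/7)
5. 1371.429ms @ 24/7 + 342.857ms (6/7)
6. 1714.286ms @ 30/7 + 342.857ms (6/7)
7. 2057.143ms @ 36/7 + 342.857ms (6/7)
8. 2400.0ms @ 6 + 600.0ms (3/2)
9. 3000.0ms @ 15/2 + 300.0ms (3/4)
10. 3300.0ms @ 33/4 + 300.0ms (3/4)
11. 3600.0ms @ 9 + 1200.0ms (3)
12. 4800.0ms @ 12 + 800.0ms (2)
13. 5600.0ms @ 14 + 800.0ms (2)
14. 6400.0ms @ 16 + 800.0ms (2)

note 9 onset = 15/2b = 3000.0ms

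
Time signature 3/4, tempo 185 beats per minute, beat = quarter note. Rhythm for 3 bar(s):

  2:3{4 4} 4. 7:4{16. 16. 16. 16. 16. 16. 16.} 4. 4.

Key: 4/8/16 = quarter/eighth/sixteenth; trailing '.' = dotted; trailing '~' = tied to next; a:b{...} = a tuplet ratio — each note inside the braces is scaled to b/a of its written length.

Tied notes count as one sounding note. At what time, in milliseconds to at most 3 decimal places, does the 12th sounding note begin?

note 12 onset = 15/2b = 2432.432ms

1. 0.0ms @ 0 + 486.486ms (3/2)
2. 486.486ms @ 3/2 + 486.486ms (3/2)
3. 972.973ms @ 3 + 486.486ms (3/2)
4. 1459.459ms @ 9/2 + 69.498ms (3/14)
5. 1528.958ms @ 33/7 + 69.498ms (3/14)
6. 1598.456ms @ 69/14 + 69.498ms (3/14)
7. 1667.954ms @ 36/7 + 69.498ms (3/14)
8. 1737.452ms @ 75/14 + 69.498ms (3/14)
9. 1806.95ms @ 39/7 + 69.498ms (3/14)
10. 1876.448ms @ 81/14 + 69.498ms (3/14)
11. 1945.946ms @ 6 + 486.486ms (3/2)
12. 2432.432ms @ 15/2 + 486.486ms (3/2)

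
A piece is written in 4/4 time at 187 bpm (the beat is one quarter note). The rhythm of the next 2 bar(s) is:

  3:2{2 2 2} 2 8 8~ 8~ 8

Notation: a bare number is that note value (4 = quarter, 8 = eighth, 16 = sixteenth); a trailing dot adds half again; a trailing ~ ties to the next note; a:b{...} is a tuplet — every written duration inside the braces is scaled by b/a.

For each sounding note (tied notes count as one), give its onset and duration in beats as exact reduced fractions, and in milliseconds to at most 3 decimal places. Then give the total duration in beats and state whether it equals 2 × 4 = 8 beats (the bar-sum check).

1) 0.0ms=0b +427.807ms=4/3b
2) 427.807ms=4/3b +427.807ms=4/3b
3) 855.615ms=8/3b +427.807ms=4/3b
4) 1283.422ms=4b +641.711ms=2b
5) 1925.134ms=6b +160.428ms=1/2b
6) 2085.561ms=13/2b +481.283ms=3/2b
Σ=8b of 8 (187bpm 4/4) — PASS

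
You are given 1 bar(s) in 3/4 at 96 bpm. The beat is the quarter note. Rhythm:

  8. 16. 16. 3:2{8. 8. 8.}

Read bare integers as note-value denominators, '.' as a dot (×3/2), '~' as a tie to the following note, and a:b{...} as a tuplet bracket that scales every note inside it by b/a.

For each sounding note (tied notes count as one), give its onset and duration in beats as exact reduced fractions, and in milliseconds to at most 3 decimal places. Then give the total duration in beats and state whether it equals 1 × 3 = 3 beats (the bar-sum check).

1) 0.0ms=0b +468.75ms=3/4b
2) 468.75ms=3/4b +234.375ms=3/8b
3) 703.125ms=9/8b +234.375ms=3/8b
4) 937.5ms=3/2b +312.5ms=1/2b
5) 1250.0ms=2b +312.5ms=1/2b
6) 1562.5ms=5/2b +312.5ms=1/2b
Σ=3b of 3 (96bpm 3/4) — PASS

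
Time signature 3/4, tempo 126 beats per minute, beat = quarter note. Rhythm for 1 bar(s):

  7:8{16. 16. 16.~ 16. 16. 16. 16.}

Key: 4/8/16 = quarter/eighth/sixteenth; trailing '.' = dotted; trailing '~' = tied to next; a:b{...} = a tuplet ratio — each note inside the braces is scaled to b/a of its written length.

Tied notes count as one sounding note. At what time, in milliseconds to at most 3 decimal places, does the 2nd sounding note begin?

1. 0.0ms @ 0 + 204.082ms (3/7)
2. 204.082ms @ 3/7 + 204.082ms (3/7)
3. 408.163ms @ 6/7 + 408.163ms (6/7)
4. 816.327ms @ 12/7 + 204.082ms (3/7)
5. 1020.408ms @ 15/7 + 204.082ms (3/7)
6. 1224.49ms @ 18/7 + 204.082ms (3/7)

note 2 onset = 3/7b = 204.082ms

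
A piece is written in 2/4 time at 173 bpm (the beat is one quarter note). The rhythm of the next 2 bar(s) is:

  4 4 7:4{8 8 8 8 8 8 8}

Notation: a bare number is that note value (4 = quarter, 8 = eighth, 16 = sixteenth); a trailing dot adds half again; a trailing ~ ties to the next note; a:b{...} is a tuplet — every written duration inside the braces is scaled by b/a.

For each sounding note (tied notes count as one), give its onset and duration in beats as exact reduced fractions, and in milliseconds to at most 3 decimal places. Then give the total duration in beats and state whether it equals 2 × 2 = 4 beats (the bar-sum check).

1) 0.0ms=0b +346.821ms=1b
2) 346.821ms=1b +346.821ms=1b
3) 693.642ms=2b +99.092ms=2/7b
4) 792.733ms=16/7b +99.092ms=2/7b
5) 891.825ms=18/7b +99.092ms=2/7b
6) 990.917ms=20/7b +99.092ms=2/7b
7) 1090.008ms=22/7b +99.092ms=2/7b
8) 1189.1ms=24/7b +99.092ms=2/7b
9) 1288.192ms=26/7b +99.092ms=2/7b
Σ=4b of 4 (173bpm 2/4) — PASS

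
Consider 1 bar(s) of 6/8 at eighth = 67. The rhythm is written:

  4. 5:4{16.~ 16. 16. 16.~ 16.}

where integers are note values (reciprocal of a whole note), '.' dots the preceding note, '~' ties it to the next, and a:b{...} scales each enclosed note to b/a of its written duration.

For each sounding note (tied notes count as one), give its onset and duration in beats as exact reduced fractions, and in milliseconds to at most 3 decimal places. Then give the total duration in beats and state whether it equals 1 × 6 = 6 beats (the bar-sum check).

1) 0.0ms=0b +2686.567ms=3b
2) 2686.567ms=3b +1074.627ms=6/5b
3) 3761.194ms=21/5b +537.313ms=3/5b
4) 4298.507ms=24/5b +1074.627ms=6/5b
Σ=6b of 6 (67bpm 6/8) — PASS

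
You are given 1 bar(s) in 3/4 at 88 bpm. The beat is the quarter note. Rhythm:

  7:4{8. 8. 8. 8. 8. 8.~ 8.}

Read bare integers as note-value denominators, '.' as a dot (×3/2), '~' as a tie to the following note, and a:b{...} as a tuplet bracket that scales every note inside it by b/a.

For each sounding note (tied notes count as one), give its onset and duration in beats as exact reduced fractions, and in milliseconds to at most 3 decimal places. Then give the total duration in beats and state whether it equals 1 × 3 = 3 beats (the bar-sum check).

1) 0.0ms=0b +292.208ms=3/7b
2) 292.208ms=3/7b +292.208ms=3/7b
3) 584.416ms=6/7b +292.208ms=3/7b
4) 876.623ms=9/7b +292.208ms=3/7b
5) 1168.831ms=12/7b +292.208ms=3/7b
6) 1461.039ms=15/7b +584.416ms=6/7b
Σ=3b of 3 (88bpm 3/4) — PASS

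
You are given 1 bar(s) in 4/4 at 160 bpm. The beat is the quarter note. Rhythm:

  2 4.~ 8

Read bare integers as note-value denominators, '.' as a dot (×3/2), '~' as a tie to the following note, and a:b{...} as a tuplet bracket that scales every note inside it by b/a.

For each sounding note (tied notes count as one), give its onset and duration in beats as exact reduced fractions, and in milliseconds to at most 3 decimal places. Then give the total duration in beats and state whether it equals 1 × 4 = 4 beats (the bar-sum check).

1) 0.0ms=0b +750.0ms=2b
2) 750.0ms=2b +750.0ms=2b
Σ=4b of 4 (160bpm 4/4) — PASS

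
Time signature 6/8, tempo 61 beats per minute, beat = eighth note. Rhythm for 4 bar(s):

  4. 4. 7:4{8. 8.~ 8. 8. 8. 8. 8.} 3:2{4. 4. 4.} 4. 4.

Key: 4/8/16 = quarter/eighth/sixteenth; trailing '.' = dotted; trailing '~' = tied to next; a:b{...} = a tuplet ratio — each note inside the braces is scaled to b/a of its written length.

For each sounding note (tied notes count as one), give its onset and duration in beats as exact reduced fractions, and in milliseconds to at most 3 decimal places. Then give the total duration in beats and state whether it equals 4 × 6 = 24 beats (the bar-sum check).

1) 0.0ms=0b +2950.82ms=3b
2) 2950.82ms=3b +2950.82ms=3b
3) 5901.639ms=6b +843.091ms=6/7b
4) 6744.731ms=48/7b +1686.183ms=12/7b
5) 8430.913ms=60/7b +843.091ms=6/7b
6) 9274.005ms=66/7b +843.091ms=6/7b
7) 10117.096ms=72/7b +843.091ms=6/7b
8) 10960.187ms=78/7b +843.091ms=6/7b
9) 11803.279ms=12b +1967.213ms=2b
10) 13770.492ms=14b +1967.213ms=2b
11) 15737.705ms=16b +1967.213ms=2b
12) 17704.918ms=18b +2950.82ms=3b
13) 20655.738ms=21b +2950.82ms=3b
Σ=24b of 24 (61bpm 6/8) — PASS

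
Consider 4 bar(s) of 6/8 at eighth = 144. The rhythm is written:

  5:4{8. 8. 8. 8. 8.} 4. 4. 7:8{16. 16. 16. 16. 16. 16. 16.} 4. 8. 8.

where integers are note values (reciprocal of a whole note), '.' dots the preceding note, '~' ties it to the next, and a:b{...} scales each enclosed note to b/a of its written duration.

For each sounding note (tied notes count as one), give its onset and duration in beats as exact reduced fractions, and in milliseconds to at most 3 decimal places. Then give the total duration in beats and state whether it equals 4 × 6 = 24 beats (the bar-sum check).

1) 0.0ms=0b +500.0ms=6/5b
2) 500.0ms=6/5b +500.0ms=6/5b
3) 1000.0ms=12/5b +500.0ms=6/5b
4) 1500.0ms=18/5b +500.0ms=6/5b
5) 2000.0ms=24/5b +500.0ms=6/5b
6) 2500.0ms=6b +1250.0ms=3b
7) 3750.0ms=9b +1250.0ms=3b
8) 5000.0ms=12b +357.143ms=6/7b
9) 5357.143ms=90/7b +357.143ms=6/7b
10) 5714.286ms=96/7b +357.143ms=6/7b
11) 6071.429ms=102/7b +357.143ms=6/7b
12) 6428.571ms=108/7b +357.143ms=6/7b
13) 6785.714ms=114/7b +357.143ms=6/7b
14) 7142.857ms=120/7b +357.143ms=6/7b
15) 7500.0ms=18b +1250.0ms=3b
16) 8750.0ms=21b +625.0ms=3/2b
17) 9375.0ms=45/2b +625.0ms=3/2b
Σ=24b of 24 (144bpm 6/8) — PASS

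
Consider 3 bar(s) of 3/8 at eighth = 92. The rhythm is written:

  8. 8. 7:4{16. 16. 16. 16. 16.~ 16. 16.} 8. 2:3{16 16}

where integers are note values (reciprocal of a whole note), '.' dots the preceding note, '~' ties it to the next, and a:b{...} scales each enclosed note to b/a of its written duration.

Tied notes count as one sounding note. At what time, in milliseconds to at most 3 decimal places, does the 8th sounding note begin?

1. 0.0ms @ 0 + 978.261ms (3/2)
2. 978.261ms @ 3/2 + 978.261ms (3/2)
3. 1956.522ms @ 3 + 279.503ms (3/7)
4. 2236.025ms @ 24/7 + 279.503ms (3/7)
5. 2515.528ms @ 27/7 + 279.503ms (3/7)
6. 2795.031ms @ 30/7 + 279.503ms (3/7)
7. 3074.534ms @ 33/7 + 559.006ms (6/7)
8. 3633.54ms @ 39/7 + 279.503ms (3/7)
9. 3913.043ms @ 6 + 978.261ms (3/2)
10. 4891.304ms @ 15/2 + 489.13ms (3/4)
11. 5380.435ms @ 33/4 + 489.13ms (3/4)

note 8 onset = 39/7b = 3633.54ms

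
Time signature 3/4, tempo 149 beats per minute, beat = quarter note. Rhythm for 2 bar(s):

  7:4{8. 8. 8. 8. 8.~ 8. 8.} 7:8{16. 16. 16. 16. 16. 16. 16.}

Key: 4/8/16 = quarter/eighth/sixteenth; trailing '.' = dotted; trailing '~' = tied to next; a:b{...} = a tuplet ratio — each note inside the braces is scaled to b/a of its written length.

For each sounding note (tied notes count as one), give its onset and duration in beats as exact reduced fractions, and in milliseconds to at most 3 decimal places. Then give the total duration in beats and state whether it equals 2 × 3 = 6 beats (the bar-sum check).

1) 0.0ms=0b +172.579ms=3/7b
2) 172.579ms=3/7b +172.579ms=3/7b
3) 345.158ms=6/7b +172.579ms=3/7b
4) 517.737ms=9/7b +172.579ms=3/7b
5) 690.316ms=12/7b +345.158ms=6/7b
6) 1035.475ms=18/7b +172.579ms=3/7b
7) 1208.054ms=3b +172.579ms=3/7b
8) 1380.633ms=24/7b +172.579ms=3/7b
9) 1553.212ms=27/7b +172.579ms=3/7b
10) 1725.791ms=30/7b +172.579ms=3/7b
11) 1898.37ms=33/7b +172.579ms=3/7b
12) 2070.949ms=36/7b +172.579ms=3/7b
13) 2243.528ms=39/7b +172.579ms=3/7b
Σ=6b of 6 (149bpm 3/4) — PASS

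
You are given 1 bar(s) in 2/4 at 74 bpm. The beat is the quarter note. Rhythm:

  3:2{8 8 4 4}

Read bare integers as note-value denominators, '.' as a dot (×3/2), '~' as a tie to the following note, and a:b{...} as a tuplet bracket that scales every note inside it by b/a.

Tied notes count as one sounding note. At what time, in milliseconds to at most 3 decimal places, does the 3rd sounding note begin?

note 3 onset = 2/3b = 540.541ms

1. 0.0ms @ 0 + 270.27ms (1/3)
2. 270.27ms @ 1/3 + 270.27ms (1/3)
3. 540.541ms @ 2/3 + 540.541ms (2/3)
4. 1081.081ms @ 4/3 + 540.541ms (2/3)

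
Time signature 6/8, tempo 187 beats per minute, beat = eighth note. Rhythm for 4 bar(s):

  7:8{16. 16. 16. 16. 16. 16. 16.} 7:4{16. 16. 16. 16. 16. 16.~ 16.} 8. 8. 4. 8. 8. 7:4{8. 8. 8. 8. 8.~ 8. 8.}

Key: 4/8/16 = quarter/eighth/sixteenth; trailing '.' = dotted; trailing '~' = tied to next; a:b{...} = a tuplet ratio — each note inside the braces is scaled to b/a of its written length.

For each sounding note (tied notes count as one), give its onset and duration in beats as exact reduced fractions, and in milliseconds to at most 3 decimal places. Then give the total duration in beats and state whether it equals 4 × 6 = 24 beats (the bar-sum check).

1) 0.0ms=0b +275.019ms=6/7b
2) 275.019ms=6/7b +275.019ms=6/7b
3) 550.038ms=12/7b +275.019ms=6/7b
4) 825.057ms=18/7b +275.019ms=6/7b
5) 1100.076ms=24/7b +275.019ms=6/7b
6) 1375.095ms=30/7b +275.019ms=6/7b
7) 1650.115ms=36/7b +275.019ms=6/7b
8) 1925.134ms=6b +137.51ms=3/7b
9) 2062.643ms=45/7b +137.51ms=3/7b
10) 2200.153ms=48/7b +137.51ms=3/7b
11) 2337.662ms=51/7b +137.51ms=3/7b
12) 2475.172ms=54/7b +137.51ms=3/7b
13) 2612.681ms=57/7b +275.019ms=6/7b
14) 2887.701ms=9b +481.283ms=3/2b
15) 3368.984ms=21/2b +481.283ms=3/2b
16) 3850.267ms=12b +962.567ms=3b
17) 4812.834ms=15b +481.283ms=3/2b
18) 5294.118ms=33/2b +481.283ms=3/2b
19) 5775.401ms=18b +275.019ms=6/7b
20) 6050.42ms=132/7b +275.019ms=6/7b
21) 6325.439ms=138/7b +275.019ms=6/7b
22) 6600.458ms=144/7b +275.019ms=6/7b
23) 6875.477ms=150/7b +550.038ms=12/7b
24) 7425.516ms=162/7b +275.019ms=6/7b
Σ=24b of 24 (187bpm 6/8) — PASS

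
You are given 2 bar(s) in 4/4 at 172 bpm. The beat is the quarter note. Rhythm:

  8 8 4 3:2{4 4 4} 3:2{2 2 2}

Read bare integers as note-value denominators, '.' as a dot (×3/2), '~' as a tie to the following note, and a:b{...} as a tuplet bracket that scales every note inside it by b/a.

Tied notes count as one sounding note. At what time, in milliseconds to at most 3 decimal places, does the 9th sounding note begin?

note 9 onset = 20/3b = 2325.581ms

1. 0.0ms @ 0 + 174.419ms (1/2)
2. 174.419ms @ 1/2 + 174.419ms (1/2)
3. 348.837ms @ 1 + 348.837ms (1)
4. 697.674ms @ 2 + 232.558ms (2/3)
5. 930.233ms @ 8/3 + 232.558ms (2/3)
6. 1162.791ms @ 10/3 + 232.558ms (2/3)
7. 1395.349ms @ 4 + 465.116ms (4/3)
8. 1860.465ms @ 16/3 + 465.116ms (4/3)
9. 2325.581ms @ 20/3 + 465.116ms (4/3)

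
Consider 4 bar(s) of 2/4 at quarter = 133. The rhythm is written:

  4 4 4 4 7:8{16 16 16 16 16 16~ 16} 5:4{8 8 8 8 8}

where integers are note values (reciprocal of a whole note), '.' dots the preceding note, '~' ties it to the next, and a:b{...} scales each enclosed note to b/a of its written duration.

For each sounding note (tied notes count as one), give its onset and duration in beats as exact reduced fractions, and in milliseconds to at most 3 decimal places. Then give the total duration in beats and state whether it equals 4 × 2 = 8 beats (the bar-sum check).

1) 0.0ms=0b +451.128ms=1b
2) 451.128ms=1b +451.128ms=1b
3) 902.256ms=2b +451.128ms=1b
4) 1353.383ms=3b +451.128ms=1b
5) 1804.511ms=4b +128.894ms=2/7b
6) 1933.405ms=30/7b +128.894ms=2/7b
7) 2062.299ms=32/7b +128.894ms=2/7b
8) 2191.192ms=34/7b +128.894ms=2/7b
9) 2320.086ms=36/7b +128.894ms=2/7b
10) 2448.98ms=38/7b +257.787ms=4/7b
11) 2706.767ms=6b +180.451ms=2/5b
12) 2887.218ms=32/5b +180.451ms=2/5b
13) 3067.669ms=34/5b +180.451ms=2/5b
14) 3248.12ms=36/5b +180.451ms=2/5b
15) 3428.571ms=38/5b +180.451ms=2/5b
Σ=8b of 8 (133bpm 2/4) — PASS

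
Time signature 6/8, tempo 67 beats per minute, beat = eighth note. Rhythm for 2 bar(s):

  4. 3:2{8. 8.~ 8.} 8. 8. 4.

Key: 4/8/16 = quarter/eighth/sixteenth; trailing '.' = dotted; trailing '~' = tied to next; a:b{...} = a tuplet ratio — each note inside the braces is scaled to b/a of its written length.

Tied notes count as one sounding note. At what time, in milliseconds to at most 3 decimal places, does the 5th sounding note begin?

note 5 onset = 15/2b = 6716.418ms

1. 0.0ms @ 0 + 2686.567ms (3)
2. 2686.567ms @ 3 + 895.522ms (1)
3. 3582.09ms @ 4 + 1791.045ms (2)
4. 5373.134ms @ 6 + 1343.284ms (3/2)
5. 6716.418ms @ 15/2 + 1343.284ms (3/2)
6. 8059.701ms @ 9 + 2686.567ms (3)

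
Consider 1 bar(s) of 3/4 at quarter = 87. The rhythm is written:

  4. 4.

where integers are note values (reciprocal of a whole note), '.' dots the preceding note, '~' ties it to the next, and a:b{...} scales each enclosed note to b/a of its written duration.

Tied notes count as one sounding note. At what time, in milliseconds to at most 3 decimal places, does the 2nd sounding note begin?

1. 0.0ms @ 0 + 1034.483ms (3/2)
2. 1034.483ms @ 3/2 + 1034.483ms (3/2)

note 2 onset = 3/2b = 1034.483ms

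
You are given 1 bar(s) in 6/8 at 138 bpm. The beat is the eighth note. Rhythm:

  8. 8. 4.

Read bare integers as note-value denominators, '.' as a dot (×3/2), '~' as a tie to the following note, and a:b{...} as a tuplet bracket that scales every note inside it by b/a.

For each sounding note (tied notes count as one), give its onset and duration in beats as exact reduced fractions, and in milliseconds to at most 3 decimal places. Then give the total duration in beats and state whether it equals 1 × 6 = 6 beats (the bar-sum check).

1) 0.0ms=0b +652.174ms=3/2b
2) 652.174ms=3/2b +652.174ms=3/2b
3) 1304.348ms=3b +1304.348ms=3b
Σ=6b of 6 (138bpm 6/8) — PASS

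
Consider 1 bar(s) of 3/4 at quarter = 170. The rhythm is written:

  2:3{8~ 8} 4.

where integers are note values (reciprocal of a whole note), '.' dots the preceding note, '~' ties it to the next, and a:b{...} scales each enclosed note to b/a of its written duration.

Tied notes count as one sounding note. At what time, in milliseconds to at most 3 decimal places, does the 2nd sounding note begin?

1. 0.0ms @ 0 + 529.412ms (3/2)
2. 529.412ms @ 3/2 + 529.412ms (3/2)

note 2 onset = 3/2b = 529.412ms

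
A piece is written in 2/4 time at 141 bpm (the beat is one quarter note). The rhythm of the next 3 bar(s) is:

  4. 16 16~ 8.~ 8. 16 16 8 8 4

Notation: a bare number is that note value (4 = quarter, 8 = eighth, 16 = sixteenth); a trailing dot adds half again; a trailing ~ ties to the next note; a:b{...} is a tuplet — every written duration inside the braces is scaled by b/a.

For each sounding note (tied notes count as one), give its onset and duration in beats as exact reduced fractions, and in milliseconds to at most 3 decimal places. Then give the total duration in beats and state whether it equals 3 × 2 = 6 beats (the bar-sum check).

1) 0.0ms=0b +638.298ms=3/2b
2) 638.298ms=3/2b +106.383ms=1/4b
3) 744.681ms=7/4b +744.681ms=7/4b
4) 1489.362ms=7/2b +106.383ms=1/4b
5) 1595.745ms=15/4b +106.383ms=1/4b
6) 1702.128ms=4b +212.766ms=1/2b
7) 1914.894ms=9/2b +212.766ms=1/2b
8) 2127.66ms=5b +425.532ms=1b
Σ=6b of 6 (141bpm 2/4) — PASS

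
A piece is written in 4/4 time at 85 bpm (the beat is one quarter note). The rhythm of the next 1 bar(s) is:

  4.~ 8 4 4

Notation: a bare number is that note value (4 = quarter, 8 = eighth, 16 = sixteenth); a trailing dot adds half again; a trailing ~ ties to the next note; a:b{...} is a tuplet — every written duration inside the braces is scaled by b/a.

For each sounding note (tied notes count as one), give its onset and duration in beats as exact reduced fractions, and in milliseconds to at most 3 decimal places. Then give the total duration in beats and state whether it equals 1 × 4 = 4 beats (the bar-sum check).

1) 0.0ms=0b +1411.765ms=2b
2) 1411.765ms=2b +705.882ms=1b
3) 2117.647ms=3b +705.882ms=1b
Σ=4b of 4 (85bpm 4/4) — PASS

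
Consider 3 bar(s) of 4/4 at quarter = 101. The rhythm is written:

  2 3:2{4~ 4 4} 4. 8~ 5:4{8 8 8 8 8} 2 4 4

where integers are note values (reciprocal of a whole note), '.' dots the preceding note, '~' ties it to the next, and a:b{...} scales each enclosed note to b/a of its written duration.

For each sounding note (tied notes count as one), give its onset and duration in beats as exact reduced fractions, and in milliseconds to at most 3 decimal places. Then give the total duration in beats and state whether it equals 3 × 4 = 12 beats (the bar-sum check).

1) 0.0ms=0b +1188.119ms=2b
2) 1188.119ms=2b +792.079ms=4/3b
3) 1980.198ms=10/3b +396.04ms=2/3b
4) 2376.238ms=4b +891.089ms=3/2b
5) 3267.327ms=11/2b +534.653ms=9/10b
6) 3801.98ms=32/5b +237.624ms=2/5b
7) 4039.604ms=34/5b +237.624ms=2/5b
8) 4277.228ms=36/5b +237.624ms=2/5b
9) 4514.851ms=38/5b +237.624ms=2/5b
10) 4752.475ms=8b +1188.119ms=2b
11) 5940.594ms=10b +594.059ms=1b
12) 6534.653ms=11b +594.059ms=1b
Σ=12b of 12 (101bpm 4/4) — PASS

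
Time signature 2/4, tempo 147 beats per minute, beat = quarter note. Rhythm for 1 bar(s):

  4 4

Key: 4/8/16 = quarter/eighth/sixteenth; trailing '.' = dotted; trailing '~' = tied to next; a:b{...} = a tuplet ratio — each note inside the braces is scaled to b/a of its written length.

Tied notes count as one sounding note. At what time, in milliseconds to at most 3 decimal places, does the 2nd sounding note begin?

1. 0.0ms @ 0 + 408.163ms (1)
2. 408.163ms @ 1 + 408.163ms (1)

note 2 onset = 1b = 408.163ms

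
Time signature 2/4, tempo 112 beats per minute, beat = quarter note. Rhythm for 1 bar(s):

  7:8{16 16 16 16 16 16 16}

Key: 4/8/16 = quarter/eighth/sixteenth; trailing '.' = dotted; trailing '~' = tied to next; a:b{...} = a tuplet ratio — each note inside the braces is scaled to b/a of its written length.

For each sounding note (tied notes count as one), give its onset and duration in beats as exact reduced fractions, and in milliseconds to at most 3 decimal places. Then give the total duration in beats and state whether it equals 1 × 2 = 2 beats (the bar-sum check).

1) 0.0ms=0b +153.061ms=2/7b
2) 153.061ms=2/7b +153.061ms=2/7b
3) 306.122ms=4/7b +153.061ms=2/7b
4) 459.184ms=6/7b +153.061ms=2/7b
5) 612.245ms=8/7b +153.061ms=2/7b
6) 765.306ms=10/7b +153.061ms=2/7b
7) 918.367ms=12/7b +153.061ms=2/7b
Σ=2b of 2 (112bpm 2/4) — PASS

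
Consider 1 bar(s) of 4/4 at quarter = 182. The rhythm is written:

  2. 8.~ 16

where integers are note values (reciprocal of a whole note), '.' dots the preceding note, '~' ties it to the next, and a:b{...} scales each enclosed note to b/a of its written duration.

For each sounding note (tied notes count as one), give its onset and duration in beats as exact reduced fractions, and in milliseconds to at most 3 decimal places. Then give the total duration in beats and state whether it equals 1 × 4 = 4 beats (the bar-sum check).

1) 0.0ms=0b +989.011ms=3b
2) 989.011ms=3b +329.67ms=1b
Σ=4b of 4 (182bpm 4/4) — PASS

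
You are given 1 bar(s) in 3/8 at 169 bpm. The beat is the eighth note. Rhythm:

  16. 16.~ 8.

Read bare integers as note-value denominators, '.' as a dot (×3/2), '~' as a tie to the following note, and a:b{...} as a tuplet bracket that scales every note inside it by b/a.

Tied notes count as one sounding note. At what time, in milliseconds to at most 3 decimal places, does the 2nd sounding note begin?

note 2 onset = 3/4b = 266.272ms

1. 0.0ms @ 0 + 266.272ms (3/4)
2. 266.272ms @ 3/4 + 798.817ms (9/4)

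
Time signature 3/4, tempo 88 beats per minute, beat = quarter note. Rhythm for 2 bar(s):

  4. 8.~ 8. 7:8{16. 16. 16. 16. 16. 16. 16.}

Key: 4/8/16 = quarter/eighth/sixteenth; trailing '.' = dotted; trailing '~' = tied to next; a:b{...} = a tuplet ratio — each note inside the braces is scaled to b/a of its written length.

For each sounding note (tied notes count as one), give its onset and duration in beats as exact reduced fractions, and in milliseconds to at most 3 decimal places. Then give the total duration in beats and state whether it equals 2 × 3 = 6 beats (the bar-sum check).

1) 0.0ms=0b +1022.727ms=3/2b
2) 1022.727ms=3/2b +1022.727ms=3/2b
3) 2045.455ms=3b +292.208ms=3/7b
4) 2337.662ms=24/7b +292.208ms=3/7b
5) 2629.87ms=27/7b +292.208ms=3/7b
6) 2922.078ms=30/7b +292.208ms=3/7b
7) 3214.286ms=33/7b +292.208ms=3/7b
8) 3506.494ms=36/7b +292.208ms=3/7b
9) 3798.701ms=39/7b +292.208ms=3/7b
Σ=6b of 6 (88bpm 3/4) — PASS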